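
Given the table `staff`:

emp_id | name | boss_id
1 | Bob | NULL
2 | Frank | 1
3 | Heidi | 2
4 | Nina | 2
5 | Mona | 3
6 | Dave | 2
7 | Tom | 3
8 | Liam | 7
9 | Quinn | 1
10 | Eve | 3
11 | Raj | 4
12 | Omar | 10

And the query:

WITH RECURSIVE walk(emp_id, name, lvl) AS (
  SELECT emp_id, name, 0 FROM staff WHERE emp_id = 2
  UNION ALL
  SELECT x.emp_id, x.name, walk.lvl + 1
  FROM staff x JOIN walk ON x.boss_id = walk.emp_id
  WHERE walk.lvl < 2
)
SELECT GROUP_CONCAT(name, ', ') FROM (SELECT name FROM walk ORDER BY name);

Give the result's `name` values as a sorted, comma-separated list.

Dave, Eve, Frank, Heidi, Mona, Nina, Raj, Tom

Base: emp_id=2 (Frank) at lvl 0.
Iteration 1: rows with boss_id in {2} -> Heidi (id 3, lvl 1), Nina (id 4, lvl 1), Dave (id 6, lvl 1).
Iteration 2: rows with boss_id in {3,4,6} -> Mona (id 5, lvl 2), Tom (id 7, lvl 2), Eve (id 10, lvl 2), Raj (id 11, lvl 2).
Iteration 3: lvl < 2 fails for all current rows; recursion stops.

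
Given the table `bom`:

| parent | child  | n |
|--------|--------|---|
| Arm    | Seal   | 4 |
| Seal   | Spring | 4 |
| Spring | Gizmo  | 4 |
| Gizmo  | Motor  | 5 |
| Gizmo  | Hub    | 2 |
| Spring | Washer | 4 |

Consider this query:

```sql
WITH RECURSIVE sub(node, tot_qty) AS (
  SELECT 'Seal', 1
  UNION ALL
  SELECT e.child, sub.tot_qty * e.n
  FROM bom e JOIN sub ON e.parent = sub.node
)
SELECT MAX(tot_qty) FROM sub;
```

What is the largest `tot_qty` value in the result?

Base: (Seal, tot_qty=1).
Iteration 1: components of {Seal} -> Spring = 1*4 = 4.
Iteration 2: components of {Spring} -> Gizmo = 4*4 = 16, Washer = 4*4 = 16.
Iteration 3: components of {Gizmo,Washer} -> Hub = 16*2 = 32, Motor = 16*5 = 80.
Iteration 4: no further components; recursion stops.
tot_qty values: 1, 4, 16, 16, 80, 32; the maximum is 80.

80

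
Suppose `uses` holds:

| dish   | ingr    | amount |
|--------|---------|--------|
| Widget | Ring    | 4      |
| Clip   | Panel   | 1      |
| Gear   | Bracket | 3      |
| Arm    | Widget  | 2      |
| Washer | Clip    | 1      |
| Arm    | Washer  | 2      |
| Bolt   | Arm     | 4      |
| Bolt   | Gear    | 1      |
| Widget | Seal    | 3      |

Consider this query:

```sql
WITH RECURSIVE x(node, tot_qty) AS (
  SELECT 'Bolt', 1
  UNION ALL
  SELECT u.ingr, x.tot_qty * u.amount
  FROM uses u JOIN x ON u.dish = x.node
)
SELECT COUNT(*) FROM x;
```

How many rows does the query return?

Base: (Bolt, tot_qty=1).
Iteration 1: components of {Bolt} -> Arm = 1*4 = 4, Gear = 1*1 = 1.
Iteration 2: components of {Arm,Gear} -> Bracket = 1*3 = 3, Washer = 4*2 = 8, Widget = 4*2 = 8.
Iteration 3: components of {Bracket,Washer,Widget} -> Clip = 8*1 = 8, Ring = 8*4 = 32, Seal = 8*3 = 24.
Iteration 4: components of {Clip,Ring,Seal} -> Panel = 8*1 = 8.
Iteration 5: no further components; recursion stops.
Total rows emitted: 10.

10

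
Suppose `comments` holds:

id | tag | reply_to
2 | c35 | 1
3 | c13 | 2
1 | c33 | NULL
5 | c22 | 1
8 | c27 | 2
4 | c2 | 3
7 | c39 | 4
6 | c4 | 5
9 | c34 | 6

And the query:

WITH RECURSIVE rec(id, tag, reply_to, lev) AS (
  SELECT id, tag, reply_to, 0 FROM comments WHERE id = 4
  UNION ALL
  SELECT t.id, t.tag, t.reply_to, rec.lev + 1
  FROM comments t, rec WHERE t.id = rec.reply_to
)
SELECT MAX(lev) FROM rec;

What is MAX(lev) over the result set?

Base: id=4 (c2), reply_to=3, lev 0.
Iteration 1: join on id=3 -> c13 (id 3, reply_to=2, lev 1).
Iteration 2: join on id=2 -> c35 (id 2, reply_to=1, lev 2).
Iteration 3: join on id=1 -> c33 (id 1, reply_to=NULL, lev 3).
Iteration 4: reply_to is NULL; no match; recursion stops.
lev values: 0, 1, 2, 3; the maximum is 3.

3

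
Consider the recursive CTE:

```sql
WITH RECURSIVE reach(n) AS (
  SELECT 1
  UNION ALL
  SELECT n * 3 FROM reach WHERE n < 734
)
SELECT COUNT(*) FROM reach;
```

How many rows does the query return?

Base: n=1.
Iteration 1: 1 < 734 holds -> n = 1 * 3 = 3.
Iteration 2: 3 < 734 holds -> n = 3 * 3 = 9.
Iteration 3: 9 < 734 holds -> n = 9 * 3 = 27.
Iteration 4: 27 < 734 holds -> n = 27 * 3 = 81.
Iteration 5: 81 < 734 holds -> n = 81 * 3 = 243.
Iteration 6: 243 < 734 holds -> n = 243 * 3 = 729.
Iteration 7: 729 < 734 holds -> n = 729 * 3 = 2187.
Iteration 8: 2187 < 734 fails; recursion stops.
Total rows emitted: 8.

8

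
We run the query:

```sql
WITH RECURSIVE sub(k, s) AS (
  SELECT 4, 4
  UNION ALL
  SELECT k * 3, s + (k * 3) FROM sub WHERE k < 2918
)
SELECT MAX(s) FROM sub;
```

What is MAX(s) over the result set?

13120

Base: k=4, s=4.
Iteration 1: 4 < 2918 holds -> k = 4 * 3 = 12, s = 4 + 12 = 16.
Iteration 2: 12 < 2918 holds -> k = 12 * 3 = 36, s = 16 + 36 = 52.
Iteration 3: 36 < 2918 holds -> k = 36 * 3 = 108, s = 52 + 108 = 160.
Iteration 4: 108 < 2918 holds -> k = 108 * 3 = 324, s = 160 + 324 = 484.
Iteration 5: 324 < 2918 holds -> k = 324 * 3 = 972, s = 484 + 972 = 1456.
Iteration 6: 972 < 2918 holds -> k = 972 * 3 = 2916, s = 1456 + 2916 = 4372.
Iteration 7: 2916 < 2918 holds -> k = 2916 * 3 = 8748, s = 4372 + 8748 = 13120.
Iteration 8: 8748 < 2918 fails; recursion stops.
s values: 4, 16, 52, 160, 484, 1456, 4372, 13120; the maximum is 13120.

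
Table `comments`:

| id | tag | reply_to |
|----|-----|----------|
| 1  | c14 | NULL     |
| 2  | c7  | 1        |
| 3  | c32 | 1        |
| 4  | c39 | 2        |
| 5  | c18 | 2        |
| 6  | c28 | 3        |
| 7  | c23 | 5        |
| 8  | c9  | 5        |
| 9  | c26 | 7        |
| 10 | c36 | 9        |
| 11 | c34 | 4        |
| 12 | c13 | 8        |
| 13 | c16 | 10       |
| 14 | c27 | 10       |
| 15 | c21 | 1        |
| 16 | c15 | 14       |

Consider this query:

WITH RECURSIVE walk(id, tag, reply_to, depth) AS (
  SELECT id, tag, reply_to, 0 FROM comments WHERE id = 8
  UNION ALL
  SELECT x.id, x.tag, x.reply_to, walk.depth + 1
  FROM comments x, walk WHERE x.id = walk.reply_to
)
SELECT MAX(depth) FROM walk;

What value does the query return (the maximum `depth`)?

Base: id=8 (c9), reply_to=5, depth 0.
Iteration 1: join on id=5 -> c18 (id 5, reply_to=2, depth 1).
Iteration 2: join on id=2 -> c7 (id 2, reply_to=1, depth 2).
Iteration 3: join on id=1 -> c14 (id 1, reply_to=NULL, depth 3).
Iteration 4: reply_to is NULL; no match; recursion stops.
depth values: 0, 1, 2, 3; the maximum is 3.

3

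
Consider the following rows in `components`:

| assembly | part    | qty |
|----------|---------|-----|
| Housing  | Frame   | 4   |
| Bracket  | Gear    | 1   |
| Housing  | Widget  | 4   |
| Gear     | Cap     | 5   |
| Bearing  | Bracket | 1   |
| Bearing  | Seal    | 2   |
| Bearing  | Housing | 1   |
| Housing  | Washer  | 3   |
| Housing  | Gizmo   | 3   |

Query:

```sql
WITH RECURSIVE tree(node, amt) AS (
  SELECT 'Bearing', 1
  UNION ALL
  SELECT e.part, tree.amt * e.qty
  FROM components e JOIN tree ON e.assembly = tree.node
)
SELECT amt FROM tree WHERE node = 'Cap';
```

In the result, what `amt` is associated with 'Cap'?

Base: (Bearing, amt=1).
Iteration 1: components of {Bearing} -> Bracket = 1*1 = 1, Housing = 1*1 = 1, Seal = 1*2 = 2.
Iteration 2: components of {Bracket,Housing,Seal} -> Frame = 1*4 = 4, Gear = 1*1 = 1, Gizmo = 1*3 = 3, Washer = 1*3 = 3, Widget = 1*4 = 4.
Iteration 3: components of {Frame,Gear,Gizmo,Washer,Widget} -> Cap = 1*5 = 5.
Iteration 4: no further components; recursion stops.

5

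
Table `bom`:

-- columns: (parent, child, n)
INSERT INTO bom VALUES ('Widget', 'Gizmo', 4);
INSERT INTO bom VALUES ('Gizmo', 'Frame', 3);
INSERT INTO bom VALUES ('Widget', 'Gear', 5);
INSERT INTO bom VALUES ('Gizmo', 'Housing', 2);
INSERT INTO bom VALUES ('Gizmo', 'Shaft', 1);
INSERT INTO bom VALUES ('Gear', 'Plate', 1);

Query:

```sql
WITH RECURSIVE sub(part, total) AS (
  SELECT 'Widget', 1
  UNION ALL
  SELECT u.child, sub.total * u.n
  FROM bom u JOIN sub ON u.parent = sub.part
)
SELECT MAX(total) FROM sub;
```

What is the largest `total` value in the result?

Base: (Widget, total=1).
Iteration 1: components of {Widget} -> Gear = 1*5 = 5, Gizmo = 1*4 = 4.
Iteration 2: components of {Gear,Gizmo} -> Frame = 4*3 = 12, Housing = 4*2 = 8, Plate = 5*1 = 5, Shaft = 4*1 = 4.
Iteration 3: no further components; recursion stops.
total values: 1, 4, 5, 12, 8, 4, 5; the maximum is 12.

12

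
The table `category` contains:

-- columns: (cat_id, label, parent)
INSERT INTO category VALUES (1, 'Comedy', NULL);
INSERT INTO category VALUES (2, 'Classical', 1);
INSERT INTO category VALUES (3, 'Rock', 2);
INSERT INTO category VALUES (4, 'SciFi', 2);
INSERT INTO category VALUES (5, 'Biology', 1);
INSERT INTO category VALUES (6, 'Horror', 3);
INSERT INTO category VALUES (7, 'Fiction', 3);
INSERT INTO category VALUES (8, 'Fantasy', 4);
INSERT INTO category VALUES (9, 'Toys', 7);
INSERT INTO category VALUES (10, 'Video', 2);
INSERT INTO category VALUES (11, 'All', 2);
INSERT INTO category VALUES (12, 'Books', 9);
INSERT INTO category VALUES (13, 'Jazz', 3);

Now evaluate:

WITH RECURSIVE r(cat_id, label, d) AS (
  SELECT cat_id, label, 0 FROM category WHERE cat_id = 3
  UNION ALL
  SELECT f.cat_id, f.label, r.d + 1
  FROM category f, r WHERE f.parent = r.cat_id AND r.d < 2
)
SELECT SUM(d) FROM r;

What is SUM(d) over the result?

5

Base: cat_id=3 (Rock) at d 0.
Iteration 1: rows with parent in {3} -> Horror (id 6, d 1), Fiction (id 7, d 1), Jazz (id 13, d 1).
Iteration 2: rows with parent in {6,7,13} -> Toys (id 9, d 2).
Iteration 3: d < 2 fails for all current rows; recursion stops.
SUM(d) = 0 + 1 + 1 + 1 + 2 = 5.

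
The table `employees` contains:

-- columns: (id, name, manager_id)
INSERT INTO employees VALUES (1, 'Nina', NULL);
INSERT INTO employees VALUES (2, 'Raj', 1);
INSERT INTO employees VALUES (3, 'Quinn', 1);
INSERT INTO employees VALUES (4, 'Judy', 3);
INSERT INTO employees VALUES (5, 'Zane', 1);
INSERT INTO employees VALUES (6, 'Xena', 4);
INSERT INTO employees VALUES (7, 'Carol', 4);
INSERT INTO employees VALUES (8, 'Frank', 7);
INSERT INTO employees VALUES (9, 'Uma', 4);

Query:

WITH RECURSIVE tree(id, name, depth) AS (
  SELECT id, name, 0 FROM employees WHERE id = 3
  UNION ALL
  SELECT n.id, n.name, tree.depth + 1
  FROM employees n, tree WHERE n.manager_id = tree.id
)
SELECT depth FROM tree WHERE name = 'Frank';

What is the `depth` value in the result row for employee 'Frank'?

Base: id=3 (Quinn) at depth 0.
Iteration 1: rows with manager_id in {3} -> Judy (id 4, depth 1).
Iteration 2: rows with manager_id in {4} -> Xena (id 6, depth 2), Carol (id 7, depth 2), Uma (id 9, depth 2).
Iteration 3: rows with manager_id in {6,7,9} -> Frank (id 8, depth 3).
Iteration 4: no rows with manager_id in {8}; recursion stops.

3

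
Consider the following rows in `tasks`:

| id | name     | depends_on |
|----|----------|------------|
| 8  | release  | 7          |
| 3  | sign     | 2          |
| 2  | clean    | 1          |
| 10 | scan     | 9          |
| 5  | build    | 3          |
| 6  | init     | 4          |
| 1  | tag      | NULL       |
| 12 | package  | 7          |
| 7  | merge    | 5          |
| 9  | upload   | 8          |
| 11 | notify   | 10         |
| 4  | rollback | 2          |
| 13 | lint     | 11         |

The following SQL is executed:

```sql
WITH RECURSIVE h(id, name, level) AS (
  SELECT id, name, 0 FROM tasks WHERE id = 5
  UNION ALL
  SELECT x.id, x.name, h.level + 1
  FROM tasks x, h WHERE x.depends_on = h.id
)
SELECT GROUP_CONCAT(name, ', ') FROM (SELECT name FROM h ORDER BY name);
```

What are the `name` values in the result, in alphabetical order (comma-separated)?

build, lint, merge, notify, package, release, scan, upload

Base: id=5 (build) at level 0.
Iteration 1: rows with depends_on in {5} -> merge (id 7, level 1).
Iteration 2: rows with depends_on in {7} -> release (id 8, level 2), package (id 12, level 2).
Iteration 3: rows with depends_on in {8,12} -> upload (id 9, level 3).
Iteration 4: rows with depends_on in {9} -> scan (id 10, level 4).
Iteration 5: rows with depends_on in {10} -> notify (id 11, level 5).
Iteration 6: rows with depends_on in {11} -> lint (id 13, level 6).
Iteration 7: no rows with depends_on in {13}; recursion stops.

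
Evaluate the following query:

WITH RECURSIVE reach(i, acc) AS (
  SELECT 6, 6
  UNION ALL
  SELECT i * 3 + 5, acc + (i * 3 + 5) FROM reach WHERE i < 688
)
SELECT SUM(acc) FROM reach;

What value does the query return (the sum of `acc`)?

4563

Base: i=6, acc=6.
Iteration 1: 6 < 688 holds -> i = 6 * 3 + 5 = 23, acc = 6 + 23 = 29.
Iteration 2: 23 < 688 holds -> i = 23 * 3 + 5 = 74, acc = 29 + 74 = 103.
Iteration 3: 74 < 688 holds -> i = 74 * 3 + 5 = 227, acc = 103 + 227 = 330.
Iteration 4: 227 < 688 holds -> i = 227 * 3 + 5 = 686, acc = 330 + 686 = 1016.
Iteration 5: 686 < 688 holds -> i = 686 * 3 + 5 = 2063, acc = 1016 + 2063 = 3079.
Iteration 6: 2063 < 688 fails; recursion stops.
SUM(acc) = 6 + 29 + 103 + 330 + 1016 + 3079 = 4563.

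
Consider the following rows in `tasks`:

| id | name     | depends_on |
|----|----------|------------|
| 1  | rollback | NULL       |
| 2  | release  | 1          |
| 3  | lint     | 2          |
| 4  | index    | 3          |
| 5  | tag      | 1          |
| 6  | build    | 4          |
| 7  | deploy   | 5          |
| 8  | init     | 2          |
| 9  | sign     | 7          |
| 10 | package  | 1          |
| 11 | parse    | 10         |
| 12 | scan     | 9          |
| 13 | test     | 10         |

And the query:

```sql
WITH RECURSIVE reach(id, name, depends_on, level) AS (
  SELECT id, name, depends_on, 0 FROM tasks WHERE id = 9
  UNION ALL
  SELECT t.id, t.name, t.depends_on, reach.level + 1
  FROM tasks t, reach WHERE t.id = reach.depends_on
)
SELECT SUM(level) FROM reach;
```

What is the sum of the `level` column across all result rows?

6

Base: id=9 (sign), depends_on=7, level 0.
Iteration 1: join on id=7 -> deploy (id 7, depends_on=5, level 1).
Iteration 2: join on id=5 -> tag (id 5, depends_on=1, level 2).
Iteration 3: join on id=1 -> rollback (id 1, depends_on=NULL, level 3).
Iteration 4: depends_on is NULL; no match; recursion stops.
SUM(level) = 0 + 1 + 2 + 3 = 6.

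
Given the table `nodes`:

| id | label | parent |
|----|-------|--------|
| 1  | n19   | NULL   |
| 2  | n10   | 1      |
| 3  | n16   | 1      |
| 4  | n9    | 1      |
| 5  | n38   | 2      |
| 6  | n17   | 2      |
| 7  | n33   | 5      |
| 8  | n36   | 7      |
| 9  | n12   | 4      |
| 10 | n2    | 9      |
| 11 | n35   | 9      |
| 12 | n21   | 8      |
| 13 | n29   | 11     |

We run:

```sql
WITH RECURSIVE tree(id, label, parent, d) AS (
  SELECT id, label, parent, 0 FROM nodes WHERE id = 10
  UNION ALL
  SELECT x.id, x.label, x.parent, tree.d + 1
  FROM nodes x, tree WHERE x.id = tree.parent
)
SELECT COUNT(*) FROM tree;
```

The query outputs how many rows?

Base: id=10 (n2), parent=9, d 0.
Iteration 1: join on id=9 -> n12 (id 9, parent=4, d 1).
Iteration 2: join on id=4 -> n9 (id 4, parent=1, d 2).
Iteration 3: join on id=1 -> n19 (id 1, parent=NULL, d 3).
Iteration 4: parent is NULL; no match; recursion stops.
Total rows emitted: 4.

4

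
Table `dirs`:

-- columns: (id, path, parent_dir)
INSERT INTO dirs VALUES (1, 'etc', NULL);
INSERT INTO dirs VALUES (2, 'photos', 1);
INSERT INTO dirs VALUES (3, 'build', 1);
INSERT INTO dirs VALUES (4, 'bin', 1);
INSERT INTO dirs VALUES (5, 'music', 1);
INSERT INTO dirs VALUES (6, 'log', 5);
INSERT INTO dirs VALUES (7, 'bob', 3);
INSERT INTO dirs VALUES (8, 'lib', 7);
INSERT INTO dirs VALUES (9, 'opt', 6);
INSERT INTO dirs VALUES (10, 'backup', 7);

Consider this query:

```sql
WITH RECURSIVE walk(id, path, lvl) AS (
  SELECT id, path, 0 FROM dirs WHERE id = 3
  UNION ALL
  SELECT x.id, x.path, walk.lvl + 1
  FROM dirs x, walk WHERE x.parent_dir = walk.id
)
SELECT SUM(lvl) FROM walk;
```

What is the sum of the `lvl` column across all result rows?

Base: id=3 (build) at lvl 0.
Iteration 1: rows with parent_dir in {3} -> bob (id 7, lvl 1).
Iteration 2: rows with parent_dir in {7} -> lib (id 8, lvl 2), backup (id 10, lvl 2).
Iteration 3: no rows with parent_dir in {8,10}; recursion stops.
SUM(lvl) = 0 + 1 + 2 + 2 = 5.

5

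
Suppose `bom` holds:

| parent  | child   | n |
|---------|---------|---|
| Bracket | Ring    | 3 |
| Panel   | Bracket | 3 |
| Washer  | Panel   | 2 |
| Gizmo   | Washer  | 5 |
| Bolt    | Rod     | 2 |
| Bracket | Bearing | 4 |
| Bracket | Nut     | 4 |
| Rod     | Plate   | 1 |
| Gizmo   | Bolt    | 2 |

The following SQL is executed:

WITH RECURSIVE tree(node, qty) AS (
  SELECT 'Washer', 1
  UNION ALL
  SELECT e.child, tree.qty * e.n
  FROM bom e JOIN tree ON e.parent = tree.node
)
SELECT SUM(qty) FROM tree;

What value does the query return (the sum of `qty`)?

75

Base: (Washer, qty=1).
Iteration 1: components of {Washer} -> Panel = 1*2 = 2.
Iteration 2: components of {Panel} -> Bracket = 2*3 = 6.
Iteration 3: components of {Bracket} -> Bearing = 6*4 = 24, Nut = 6*4 = 24, Ring = 6*3 = 18.
Iteration 4: no further components; recursion stops.
SUM(qty) = 1 + 2 + 6 + 18 + 24 + 24 = 75.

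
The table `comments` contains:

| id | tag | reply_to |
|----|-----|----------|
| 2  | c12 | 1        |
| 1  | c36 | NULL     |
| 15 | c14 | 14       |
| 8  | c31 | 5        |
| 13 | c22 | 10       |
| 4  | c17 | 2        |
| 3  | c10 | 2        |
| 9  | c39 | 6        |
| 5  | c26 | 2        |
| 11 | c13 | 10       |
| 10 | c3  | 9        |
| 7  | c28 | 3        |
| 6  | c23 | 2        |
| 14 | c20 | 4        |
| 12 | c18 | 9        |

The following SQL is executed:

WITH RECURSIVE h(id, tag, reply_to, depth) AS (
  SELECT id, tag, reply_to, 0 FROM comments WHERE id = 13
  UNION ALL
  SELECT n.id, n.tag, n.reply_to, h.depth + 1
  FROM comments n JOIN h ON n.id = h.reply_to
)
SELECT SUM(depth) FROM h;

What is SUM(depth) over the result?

Base: id=13 (c22), reply_to=10, depth 0.
Iteration 1: join on id=10 -> c3 (id 10, reply_to=9, depth 1).
Iteration 2: join on id=9 -> c39 (id 9, reply_to=6, depth 2).
Iteration 3: join on id=6 -> c23 (id 6, reply_to=2, depth 3).
Iteration 4: join on id=2 -> c12 (id 2, reply_to=1, depth 4).
Iteration 5: join on id=1 -> c36 (id 1, reply_to=NULL, depth 5).
Iteration 6: reply_to is NULL; no match; recursion stops.
SUM(depth) = 0 + 1 + 2 + 3 + 4 + 5 = 15.

15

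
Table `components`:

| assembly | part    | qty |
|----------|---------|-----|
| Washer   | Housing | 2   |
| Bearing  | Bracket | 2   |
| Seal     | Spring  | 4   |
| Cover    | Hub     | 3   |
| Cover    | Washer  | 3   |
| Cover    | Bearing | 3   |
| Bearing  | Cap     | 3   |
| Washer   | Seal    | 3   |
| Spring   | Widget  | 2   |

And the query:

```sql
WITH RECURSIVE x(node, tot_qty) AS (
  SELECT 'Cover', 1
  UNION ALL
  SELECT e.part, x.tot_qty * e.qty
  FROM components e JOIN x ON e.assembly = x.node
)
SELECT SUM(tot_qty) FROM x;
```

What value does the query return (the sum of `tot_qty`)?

Base: (Cover, tot_qty=1).
Iteration 1: components of {Cover} -> Bearing = 1*3 = 3, Hub = 1*3 = 3, Washer = 1*3 = 3.
Iteration 2: components of {Bearing,Hub,Washer} -> Bracket = 3*2 = 6, Cap = 3*3 = 9, Housing = 3*2 = 6, Seal = 3*3 = 9.
Iteration 3: components of {Bracket,Cap,Housing,Seal} -> Spring = 9*4 = 36.
Iteration 4: components of {Spring} -> Widget = 36*2 = 72.
Iteration 5: no further components; recursion stops.
SUM(tot_qty) = 1 + 3 + 3 + 3 + 6 + 9 + 9 + 6 + 36 + 72 = 148.

148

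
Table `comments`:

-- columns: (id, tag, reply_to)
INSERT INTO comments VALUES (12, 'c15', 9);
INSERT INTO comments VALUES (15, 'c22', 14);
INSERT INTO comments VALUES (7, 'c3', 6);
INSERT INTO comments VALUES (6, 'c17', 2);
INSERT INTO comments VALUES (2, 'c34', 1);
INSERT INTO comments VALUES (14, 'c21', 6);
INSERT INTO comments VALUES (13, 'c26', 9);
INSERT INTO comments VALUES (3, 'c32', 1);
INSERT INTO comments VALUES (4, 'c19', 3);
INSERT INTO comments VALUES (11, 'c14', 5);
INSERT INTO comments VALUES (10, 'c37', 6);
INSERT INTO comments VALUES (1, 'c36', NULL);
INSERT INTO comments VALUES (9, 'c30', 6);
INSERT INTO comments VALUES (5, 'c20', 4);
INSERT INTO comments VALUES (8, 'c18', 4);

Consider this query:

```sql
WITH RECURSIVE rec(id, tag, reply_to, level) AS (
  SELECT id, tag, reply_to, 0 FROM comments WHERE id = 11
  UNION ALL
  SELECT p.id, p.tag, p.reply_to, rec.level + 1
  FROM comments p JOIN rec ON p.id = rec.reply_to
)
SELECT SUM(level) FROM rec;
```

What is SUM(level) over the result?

10

Base: id=11 (c14), reply_to=5, level 0.
Iteration 1: join on id=5 -> c20 (id 5, reply_to=4, level 1).
Iteration 2: join on id=4 -> c19 (id 4, reply_to=3, level 2).
Iteration 3: join on id=3 -> c32 (id 3, reply_to=1, level 3).
Iteration 4: join on id=1 -> c36 (id 1, reply_to=NULL, level 4).
Iteration 5: reply_to is NULL; no match; recursion stops.
SUM(level) = 0 + 1 + 2 + 3 + 4 = 10.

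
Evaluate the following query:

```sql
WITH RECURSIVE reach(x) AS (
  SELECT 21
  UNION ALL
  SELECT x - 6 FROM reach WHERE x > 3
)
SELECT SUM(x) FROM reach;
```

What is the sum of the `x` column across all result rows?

48

Base: x=21.
Iteration 1: 21 > 3 holds -> x = 21 - 6 = 15.
Iteration 2: 15 > 3 holds -> x = 15 - 6 = 9.
Iteration 3: 9 > 3 holds -> x = 9 - 6 = 3.
Iteration 4: 3 > 3 fails; recursion stops.
SUM(x) = 21 + 15 + 9 + 3 = 48.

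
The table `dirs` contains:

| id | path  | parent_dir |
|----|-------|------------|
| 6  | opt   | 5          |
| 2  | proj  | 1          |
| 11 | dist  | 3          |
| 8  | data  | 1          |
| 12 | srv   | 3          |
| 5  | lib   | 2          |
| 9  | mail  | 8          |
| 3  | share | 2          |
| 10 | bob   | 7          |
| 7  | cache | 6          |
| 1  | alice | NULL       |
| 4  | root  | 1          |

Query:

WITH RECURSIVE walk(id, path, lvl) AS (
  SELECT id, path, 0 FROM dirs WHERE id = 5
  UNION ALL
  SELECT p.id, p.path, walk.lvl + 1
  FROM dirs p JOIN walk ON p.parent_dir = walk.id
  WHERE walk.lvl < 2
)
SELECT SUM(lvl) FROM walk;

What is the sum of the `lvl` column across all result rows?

Base: id=5 (lib) at lvl 0.
Iteration 1: rows with parent_dir in {5} -> opt (id 6, lvl 1).
Iteration 2: rows with parent_dir in {6} -> cache (id 7, lvl 2).
Iteration 3: lvl < 2 fails for all current rows; recursion stops.
SUM(lvl) = 0 + 1 + 2 = 3.

3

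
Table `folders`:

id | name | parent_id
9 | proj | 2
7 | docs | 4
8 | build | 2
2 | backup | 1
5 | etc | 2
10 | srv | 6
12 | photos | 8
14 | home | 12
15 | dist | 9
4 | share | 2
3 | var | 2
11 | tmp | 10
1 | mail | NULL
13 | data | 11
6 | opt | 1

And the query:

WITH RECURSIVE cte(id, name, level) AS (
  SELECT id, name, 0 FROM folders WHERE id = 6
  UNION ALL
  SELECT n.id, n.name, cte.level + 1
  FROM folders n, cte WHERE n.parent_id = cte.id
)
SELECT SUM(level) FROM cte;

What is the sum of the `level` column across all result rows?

Base: id=6 (opt) at level 0.
Iteration 1: rows with parent_id in {6} -> srv (id 10, level 1).
Iteration 2: rows with parent_id in {10} -> tmp (id 11, level 2).
Iteration 3: rows with parent_id in {11} -> data (id 13, level 3).
Iteration 4: no rows with parent_id in {13}; recursion stops.
SUM(level) = 0 + 1 + 2 + 3 = 6.

6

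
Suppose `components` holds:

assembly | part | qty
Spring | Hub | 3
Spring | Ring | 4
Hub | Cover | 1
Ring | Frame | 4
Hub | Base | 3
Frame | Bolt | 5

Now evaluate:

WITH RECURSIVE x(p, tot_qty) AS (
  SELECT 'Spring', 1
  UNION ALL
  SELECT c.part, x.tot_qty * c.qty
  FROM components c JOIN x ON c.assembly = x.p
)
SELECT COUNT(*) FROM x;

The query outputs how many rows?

7

Base: (Spring, tot_qty=1).
Iteration 1: components of {Spring} -> Hub = 1*3 = 3, Ring = 1*4 = 4.
Iteration 2: components of {Hub,Ring} -> Base = 3*3 = 9, Cover = 3*1 = 3, Frame = 4*4 = 16.
Iteration 3: components of {Base,Cover,Frame} -> Bolt = 16*5 = 80.
Iteration 4: no further components; recursion stops.
Total rows emitted: 7.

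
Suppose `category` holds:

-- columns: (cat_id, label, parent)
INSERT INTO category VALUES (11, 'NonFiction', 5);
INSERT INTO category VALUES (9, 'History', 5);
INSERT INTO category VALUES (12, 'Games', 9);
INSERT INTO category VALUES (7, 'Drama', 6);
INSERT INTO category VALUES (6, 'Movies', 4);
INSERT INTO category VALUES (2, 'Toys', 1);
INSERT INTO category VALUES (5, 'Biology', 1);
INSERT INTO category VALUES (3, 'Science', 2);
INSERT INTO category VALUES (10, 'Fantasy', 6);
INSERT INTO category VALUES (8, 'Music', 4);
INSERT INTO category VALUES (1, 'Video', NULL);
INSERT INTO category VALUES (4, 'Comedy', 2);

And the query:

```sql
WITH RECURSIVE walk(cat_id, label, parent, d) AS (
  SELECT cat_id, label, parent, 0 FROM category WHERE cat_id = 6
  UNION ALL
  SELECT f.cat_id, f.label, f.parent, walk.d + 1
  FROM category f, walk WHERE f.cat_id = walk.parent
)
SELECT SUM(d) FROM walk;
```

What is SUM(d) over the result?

Base: cat_id=6 (Movies), parent=4, d 0.
Iteration 1: join on cat_id=4 -> Comedy (id 4, parent=2, d 1).
Iteration 2: join on cat_id=2 -> Toys (id 2, parent=1, d 2).
Iteration 3: join on cat_id=1 -> Video (id 1, parent=NULL, d 3).
Iteration 4: parent is NULL; no match; recursion stops.
SUM(d) = 0 + 1 + 2 + 3 = 6.

6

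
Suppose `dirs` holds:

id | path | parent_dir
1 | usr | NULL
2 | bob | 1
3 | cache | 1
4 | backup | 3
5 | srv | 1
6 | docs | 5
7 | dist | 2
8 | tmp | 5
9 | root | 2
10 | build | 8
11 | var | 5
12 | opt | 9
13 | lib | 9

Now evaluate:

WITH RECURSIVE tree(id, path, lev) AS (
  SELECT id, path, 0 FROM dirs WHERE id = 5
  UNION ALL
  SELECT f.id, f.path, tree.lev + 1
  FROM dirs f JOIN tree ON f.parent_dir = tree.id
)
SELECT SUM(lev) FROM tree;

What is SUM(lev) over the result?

5

Base: id=5 (srv) at lev 0.
Iteration 1: rows with parent_dir in {5} -> docs (id 6, lev 1), tmp (id 8, lev 1), var (id 11, lev 1).
Iteration 2: rows with parent_dir in {6,8,11} -> build (id 10, lev 2).
Iteration 3: no rows with parent_dir in {10}; recursion stops.
SUM(lev) = 0 + 1 + 1 + 1 + 2 = 5.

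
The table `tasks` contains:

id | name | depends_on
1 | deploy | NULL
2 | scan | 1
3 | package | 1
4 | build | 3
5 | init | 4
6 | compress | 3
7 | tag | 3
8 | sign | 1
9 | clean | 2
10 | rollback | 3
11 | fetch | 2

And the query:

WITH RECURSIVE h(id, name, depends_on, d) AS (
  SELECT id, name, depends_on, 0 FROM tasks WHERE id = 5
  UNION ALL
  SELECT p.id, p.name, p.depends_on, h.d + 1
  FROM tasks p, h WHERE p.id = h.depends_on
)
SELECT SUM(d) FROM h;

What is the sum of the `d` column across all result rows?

Base: id=5 (init), depends_on=4, d 0.
Iteration 1: join on id=4 -> build (id 4, depends_on=3, d 1).
Iteration 2: join on id=3 -> package (id 3, depends_on=1, d 2).
Iteration 3: join on id=1 -> deploy (id 1, depends_on=NULL, d 3).
Iteration 4: depends_on is NULL; no match; recursion stops.
SUM(d) = 0 + 1 + 2 + 3 = 6.

6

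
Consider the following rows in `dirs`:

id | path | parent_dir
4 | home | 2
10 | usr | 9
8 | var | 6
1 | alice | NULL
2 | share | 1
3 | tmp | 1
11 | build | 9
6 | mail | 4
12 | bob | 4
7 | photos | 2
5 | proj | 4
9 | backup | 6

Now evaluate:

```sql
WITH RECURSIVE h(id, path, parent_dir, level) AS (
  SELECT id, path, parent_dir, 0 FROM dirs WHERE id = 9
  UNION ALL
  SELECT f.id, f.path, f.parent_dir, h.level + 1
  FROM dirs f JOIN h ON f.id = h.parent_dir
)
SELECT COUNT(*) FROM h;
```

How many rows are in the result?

Base: id=9 (backup), parent_dir=6, level 0.
Iteration 1: join on id=6 -> mail (id 6, parent_dir=4, level 1).
Iteration 2: join on id=4 -> home (id 4, parent_dir=2, level 2).
Iteration 3: join on id=2 -> share (id 2, parent_dir=1, level 3).
Iteration 4: join on id=1 -> alice (id 1, parent_dir=NULL, level 4).
Iteration 5: parent_dir is NULL; no match; recursion stops.
Total rows emitted: 5.

5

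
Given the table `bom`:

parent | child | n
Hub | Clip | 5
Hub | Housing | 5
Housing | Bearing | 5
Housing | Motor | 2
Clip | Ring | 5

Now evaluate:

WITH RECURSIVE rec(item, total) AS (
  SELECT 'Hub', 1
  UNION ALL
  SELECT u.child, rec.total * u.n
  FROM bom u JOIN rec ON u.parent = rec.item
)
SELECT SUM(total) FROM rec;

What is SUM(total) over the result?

71

Base: (Hub, total=1).
Iteration 1: components of {Hub} -> Clip = 1*5 = 5, Housing = 1*5 = 5.
Iteration 2: components of {Clip,Housing} -> Bearing = 5*5 = 25, Motor = 5*2 = 10, Ring = 5*5 = 25.
Iteration 3: no further components; recursion stops.
SUM(total) = 1 + 5 + 5 + 25 + 25 + 10 = 71.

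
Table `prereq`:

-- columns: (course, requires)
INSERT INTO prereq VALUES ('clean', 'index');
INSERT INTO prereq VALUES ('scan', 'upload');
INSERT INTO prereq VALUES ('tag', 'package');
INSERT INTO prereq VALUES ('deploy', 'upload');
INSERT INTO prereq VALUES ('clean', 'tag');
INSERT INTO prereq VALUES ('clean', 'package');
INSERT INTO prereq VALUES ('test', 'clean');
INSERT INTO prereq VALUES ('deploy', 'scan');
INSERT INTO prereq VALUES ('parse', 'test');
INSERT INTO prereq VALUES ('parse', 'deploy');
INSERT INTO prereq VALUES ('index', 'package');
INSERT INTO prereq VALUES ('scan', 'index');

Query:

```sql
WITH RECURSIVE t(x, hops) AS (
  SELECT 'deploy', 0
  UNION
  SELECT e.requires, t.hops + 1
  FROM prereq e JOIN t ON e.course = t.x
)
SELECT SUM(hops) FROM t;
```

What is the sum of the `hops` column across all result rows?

Base: (deploy, hops=0).
Iteration 1: edges from {deploy} -> (scan, hops=1), (upload, hops=1).
Iteration 2: edges from {scan,upload} -> (index, hops=2), (upload, hops=2).
Iteration 3: edges from {index,upload} -> (package, hops=3).
Iteration 4: no outgoing edges from {package}; recursion stops.
SUM(hops) = 0 + 1 + 1 + 2 + 2 + 3 = 9.

9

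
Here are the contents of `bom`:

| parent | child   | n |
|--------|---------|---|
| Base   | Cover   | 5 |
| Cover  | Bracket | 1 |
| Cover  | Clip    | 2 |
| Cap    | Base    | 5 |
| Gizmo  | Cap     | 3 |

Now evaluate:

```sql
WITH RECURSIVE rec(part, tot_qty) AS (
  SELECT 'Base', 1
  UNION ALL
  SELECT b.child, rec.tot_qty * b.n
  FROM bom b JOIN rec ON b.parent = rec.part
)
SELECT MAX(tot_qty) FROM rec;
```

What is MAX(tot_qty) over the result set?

10

Base: (Base, tot_qty=1).
Iteration 1: components of {Base} -> Cover = 1*5 = 5.
Iteration 2: components of {Cover} -> Bracket = 5*1 = 5, Clip = 5*2 = 10.
Iteration 3: no further components; recursion stops.
tot_qty values: 1, 5, 5, 10; the maximum is 10.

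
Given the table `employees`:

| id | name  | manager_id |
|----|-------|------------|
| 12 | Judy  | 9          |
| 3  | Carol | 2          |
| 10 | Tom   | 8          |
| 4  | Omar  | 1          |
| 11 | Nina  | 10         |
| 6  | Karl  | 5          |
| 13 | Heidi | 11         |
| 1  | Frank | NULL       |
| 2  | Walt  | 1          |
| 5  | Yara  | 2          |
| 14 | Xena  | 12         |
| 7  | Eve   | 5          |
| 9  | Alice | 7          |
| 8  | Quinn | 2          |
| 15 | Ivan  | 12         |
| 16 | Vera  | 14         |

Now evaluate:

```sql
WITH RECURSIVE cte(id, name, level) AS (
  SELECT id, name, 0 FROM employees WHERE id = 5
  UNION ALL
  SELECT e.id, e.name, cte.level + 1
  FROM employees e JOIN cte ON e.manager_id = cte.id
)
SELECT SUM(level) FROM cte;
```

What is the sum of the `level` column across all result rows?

Base: id=5 (Yara) at level 0.
Iteration 1: rows with manager_id in {5} -> Karl (id 6, level 1), Eve (id 7, level 1).
Iteration 2: rows with manager_id in {6,7} -> Alice (id 9, level 2).
Iteration 3: rows with manager_id in {9} -> Judy (id 12, level 3).
Iteration 4: rows with manager_id in {12} -> Xena (id 14, level 4), Ivan (id 15, level 4).
Iteration 5: rows with manager_id in {14,15} -> Vera (id 16, level 5).
Iteration 6: no rows with manager_id in {16}; recursion stops.
SUM(level) = 0 + 1 + 1 + 2 + 3 + 4 + 4 + 5 = 20.

20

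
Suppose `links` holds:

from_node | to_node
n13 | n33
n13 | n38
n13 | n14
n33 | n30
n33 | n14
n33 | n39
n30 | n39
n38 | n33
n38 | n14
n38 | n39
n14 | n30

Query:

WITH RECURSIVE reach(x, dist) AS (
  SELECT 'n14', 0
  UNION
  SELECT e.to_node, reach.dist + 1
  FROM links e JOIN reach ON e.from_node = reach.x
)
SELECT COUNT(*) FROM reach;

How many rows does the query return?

Base: (n14, dist=0).
Iteration 1: edges from {n14} -> (n30, dist=1).
Iteration 2: edges from {n30} -> (n39, dist=2).
Iteration 3: no outgoing edges from {n39}; recursion stops.
Total rows emitted: 3.

3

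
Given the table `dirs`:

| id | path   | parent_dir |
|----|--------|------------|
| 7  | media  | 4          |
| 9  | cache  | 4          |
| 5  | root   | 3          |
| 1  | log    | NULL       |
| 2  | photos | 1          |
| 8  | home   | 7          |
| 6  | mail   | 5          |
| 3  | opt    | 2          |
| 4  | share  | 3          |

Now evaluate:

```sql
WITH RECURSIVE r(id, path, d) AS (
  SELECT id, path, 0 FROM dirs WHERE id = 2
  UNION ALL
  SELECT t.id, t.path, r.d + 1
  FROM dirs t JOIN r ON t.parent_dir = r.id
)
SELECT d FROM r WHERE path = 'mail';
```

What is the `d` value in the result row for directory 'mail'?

Base: id=2 (photos) at d 0.
Iteration 1: rows with parent_dir in {2} -> opt (id 3, d 1).
Iteration 2: rows with parent_dir in {3} -> share (id 4, d 2), root (id 5, d 2).
Iteration 3: rows with parent_dir in {4,5} -> mail (id 6, d 3), media (id 7, d 3), cache (id 9, d 3).
Iteration 4: rows with parent_dir in {6,7,9} -> home (id 8, d 4).
Iteration 5: no rows with parent_dir in {8}; recursion stops.

3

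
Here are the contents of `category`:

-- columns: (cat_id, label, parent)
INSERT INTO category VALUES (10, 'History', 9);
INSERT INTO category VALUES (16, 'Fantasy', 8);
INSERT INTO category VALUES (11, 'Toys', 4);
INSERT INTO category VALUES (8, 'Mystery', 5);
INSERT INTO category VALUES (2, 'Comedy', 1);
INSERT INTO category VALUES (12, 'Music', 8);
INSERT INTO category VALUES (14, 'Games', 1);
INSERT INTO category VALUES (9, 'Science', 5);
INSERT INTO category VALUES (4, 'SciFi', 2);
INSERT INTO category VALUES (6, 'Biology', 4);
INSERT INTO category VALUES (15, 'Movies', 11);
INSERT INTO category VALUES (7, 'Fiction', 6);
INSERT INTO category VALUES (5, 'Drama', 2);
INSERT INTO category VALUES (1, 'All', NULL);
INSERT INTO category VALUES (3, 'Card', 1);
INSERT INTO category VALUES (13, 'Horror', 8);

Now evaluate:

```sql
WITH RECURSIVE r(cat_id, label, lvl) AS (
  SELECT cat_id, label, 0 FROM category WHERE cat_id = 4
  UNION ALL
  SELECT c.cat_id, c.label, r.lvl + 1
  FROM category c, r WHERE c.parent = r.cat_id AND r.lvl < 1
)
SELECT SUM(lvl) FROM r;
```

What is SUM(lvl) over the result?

2

Base: cat_id=4 (SciFi) at lvl 0.
Iteration 1: rows with parent in {4} -> Biology (id 6, lvl 1), Toys (id 11, lvl 1).
Iteration 2: lvl < 1 fails for all current rows; recursion stops.
SUM(lvl) = 0 + 1 + 1 = 2.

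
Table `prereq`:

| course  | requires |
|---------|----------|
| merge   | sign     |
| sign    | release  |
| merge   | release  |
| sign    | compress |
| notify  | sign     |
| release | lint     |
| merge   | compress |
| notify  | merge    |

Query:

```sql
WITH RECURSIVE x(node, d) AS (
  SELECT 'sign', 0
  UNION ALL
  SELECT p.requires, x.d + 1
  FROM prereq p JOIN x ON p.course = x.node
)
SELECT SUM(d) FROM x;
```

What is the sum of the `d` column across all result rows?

4

Base: (sign, d=0).
Iteration 1: edges from {sign} -> (compress, d=1), (release, d=1).
Iteration 2: edges from {compress,release} -> (lint, d=2).
Iteration 3: no outgoing edges from {lint}; recursion stops.
SUM(d) = 0 + 1 + 1 + 2 = 4.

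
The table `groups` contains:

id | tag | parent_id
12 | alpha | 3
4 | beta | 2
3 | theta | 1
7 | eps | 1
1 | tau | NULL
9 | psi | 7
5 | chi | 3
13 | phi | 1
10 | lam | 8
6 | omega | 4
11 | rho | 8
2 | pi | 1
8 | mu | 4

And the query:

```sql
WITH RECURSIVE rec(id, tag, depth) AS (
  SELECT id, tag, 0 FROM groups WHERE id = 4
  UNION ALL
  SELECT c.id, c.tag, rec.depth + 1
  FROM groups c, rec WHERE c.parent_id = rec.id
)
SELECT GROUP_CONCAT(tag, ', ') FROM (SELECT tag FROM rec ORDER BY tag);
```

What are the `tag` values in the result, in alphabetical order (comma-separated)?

beta, lam, mu, omega, rho

Base: id=4 (beta) at depth 0.
Iteration 1: rows with parent_id in {4} -> omega (id 6, depth 1), mu (id 8, depth 1).
Iteration 2: rows with parent_id in {6,8} -> lam (id 10, depth 2), rho (id 11, depth 2).
Iteration 3: no rows with parent_id in {10,11}; recursion stops.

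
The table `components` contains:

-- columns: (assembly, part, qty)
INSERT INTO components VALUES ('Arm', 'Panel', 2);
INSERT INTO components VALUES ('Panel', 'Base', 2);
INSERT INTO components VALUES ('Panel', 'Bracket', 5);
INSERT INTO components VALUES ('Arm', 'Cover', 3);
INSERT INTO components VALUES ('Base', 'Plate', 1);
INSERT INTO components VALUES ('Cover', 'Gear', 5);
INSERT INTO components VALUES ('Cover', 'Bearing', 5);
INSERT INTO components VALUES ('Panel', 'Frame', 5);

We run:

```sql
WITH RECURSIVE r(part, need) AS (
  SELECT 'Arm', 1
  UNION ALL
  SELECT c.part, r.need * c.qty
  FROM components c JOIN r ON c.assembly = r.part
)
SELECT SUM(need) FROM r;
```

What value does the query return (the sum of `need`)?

Base: (Arm, need=1).
Iteration 1: components of {Arm} -> Cover = 1*3 = 3, Panel = 1*2 = 2.
Iteration 2: components of {Cover,Panel} -> Base = 2*2 = 4, Bearing = 3*5 = 15, Bracket = 2*5 = 10, Frame = 2*5 = 10, Gear = 3*5 = 15.
Iteration 3: components of {Base,Bearing,Bracket,Frame,Gear} -> Plate = 4*1 = 4.
Iteration 4: no further components; recursion stops.
SUM(need) = 1 + 2 + 3 + 4 + 10 + 10 + 15 + 15 + 4 = 64.

64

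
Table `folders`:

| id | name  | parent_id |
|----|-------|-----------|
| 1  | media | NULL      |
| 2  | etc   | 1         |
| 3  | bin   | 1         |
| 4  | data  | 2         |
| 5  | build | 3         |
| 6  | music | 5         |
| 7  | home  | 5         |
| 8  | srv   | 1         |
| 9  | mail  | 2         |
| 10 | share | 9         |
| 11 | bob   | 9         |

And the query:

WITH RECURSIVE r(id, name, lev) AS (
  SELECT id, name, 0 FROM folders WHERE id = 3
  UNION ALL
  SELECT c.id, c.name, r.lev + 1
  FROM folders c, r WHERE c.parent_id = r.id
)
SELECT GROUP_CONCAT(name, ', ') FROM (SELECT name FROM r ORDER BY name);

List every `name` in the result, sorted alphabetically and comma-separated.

Base: id=3 (bin) at lev 0.
Iteration 1: rows with parent_id in {3} -> build (id 5, lev 1).
Iteration 2: rows with parent_id in {5} -> music (id 6, lev 2), home (id 7, lev 2).
Iteration 3: no rows with parent_id in {6,7}; recursion stops.

bin, build, home, music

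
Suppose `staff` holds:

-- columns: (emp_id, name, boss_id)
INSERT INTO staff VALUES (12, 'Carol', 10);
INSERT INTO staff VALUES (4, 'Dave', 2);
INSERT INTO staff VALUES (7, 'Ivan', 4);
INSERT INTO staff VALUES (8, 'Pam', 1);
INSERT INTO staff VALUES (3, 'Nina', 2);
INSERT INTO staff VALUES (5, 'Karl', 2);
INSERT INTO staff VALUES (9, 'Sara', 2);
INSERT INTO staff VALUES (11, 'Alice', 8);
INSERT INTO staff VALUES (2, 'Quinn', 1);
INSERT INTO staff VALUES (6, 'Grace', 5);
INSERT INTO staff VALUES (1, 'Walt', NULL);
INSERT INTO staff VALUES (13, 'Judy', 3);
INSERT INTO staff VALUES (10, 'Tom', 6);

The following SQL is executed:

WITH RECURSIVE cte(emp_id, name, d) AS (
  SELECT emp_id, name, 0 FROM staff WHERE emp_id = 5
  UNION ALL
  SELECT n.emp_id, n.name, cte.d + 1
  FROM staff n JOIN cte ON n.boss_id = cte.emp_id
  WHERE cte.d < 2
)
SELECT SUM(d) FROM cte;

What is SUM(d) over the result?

Base: emp_id=5 (Karl) at d 0.
Iteration 1: rows with boss_id in {5} -> Grace (id 6, d 1).
Iteration 2: rows with boss_id in {6} -> Tom (id 10, d 2).
Iteration 3: d < 2 fails for all current rows; recursion stops.
SUM(d) = 0 + 1 + 2 = 3.

3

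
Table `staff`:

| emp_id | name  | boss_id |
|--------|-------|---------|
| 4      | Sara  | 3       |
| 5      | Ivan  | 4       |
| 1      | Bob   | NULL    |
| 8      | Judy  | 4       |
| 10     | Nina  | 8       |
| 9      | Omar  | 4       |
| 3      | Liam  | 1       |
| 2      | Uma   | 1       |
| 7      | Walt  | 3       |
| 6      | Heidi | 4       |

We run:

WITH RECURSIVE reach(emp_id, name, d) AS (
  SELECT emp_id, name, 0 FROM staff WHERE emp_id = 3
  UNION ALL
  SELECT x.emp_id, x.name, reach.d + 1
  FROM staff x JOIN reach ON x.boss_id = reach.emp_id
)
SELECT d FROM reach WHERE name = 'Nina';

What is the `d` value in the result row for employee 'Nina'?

Base: emp_id=3 (Liam) at d 0.
Iteration 1: rows with boss_id in {3} -> Sara (id 4, d 1), Walt (id 7, d 1).
Iteration 2: rows with boss_id in {4,7} -> Ivan (id 5, d 2), Heidi (id 6, d 2), Judy (id 8, d 2), Omar (id 9, d 2).
Iteration 3: rows with boss_id in {5,6,8,9} -> Nina (id 10, d 3).
Iteration 4: no rows with boss_id in {10}; recursion stops.

3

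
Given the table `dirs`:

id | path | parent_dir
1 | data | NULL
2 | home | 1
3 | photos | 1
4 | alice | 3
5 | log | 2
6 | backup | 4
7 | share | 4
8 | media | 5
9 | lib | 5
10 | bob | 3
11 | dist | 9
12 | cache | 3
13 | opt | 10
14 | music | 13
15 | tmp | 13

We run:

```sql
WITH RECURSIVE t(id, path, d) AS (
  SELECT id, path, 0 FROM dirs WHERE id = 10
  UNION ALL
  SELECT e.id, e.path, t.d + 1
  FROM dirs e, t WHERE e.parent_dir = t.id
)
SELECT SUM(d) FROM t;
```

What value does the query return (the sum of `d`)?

Base: id=10 (bob) at d 0.
Iteration 1: rows with parent_dir in {10} -> opt (id 13, d 1).
Iteration 2: rows with parent_dir in {13} -> music (id 14, d 2), tmp (id 15, d 2).
Iteration 3: no rows with parent_dir in {14,15}; recursion stops.
SUM(d) = 0 + 1 + 2 + 2 = 5.

5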